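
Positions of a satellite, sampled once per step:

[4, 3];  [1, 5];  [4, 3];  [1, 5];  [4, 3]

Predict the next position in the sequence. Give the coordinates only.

The jumps are [-3, +2], [+3, -2], [-3, +2], [+3, -2] — a geometric progression with ratio -1.
step 5: [4, 3] + [-3, +2] → [1, 5]

[1, 5]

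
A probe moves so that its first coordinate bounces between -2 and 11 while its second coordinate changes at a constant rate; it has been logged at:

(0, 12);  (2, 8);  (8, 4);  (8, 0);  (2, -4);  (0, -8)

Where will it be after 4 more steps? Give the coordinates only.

The first coordinate travels 6 per step and bounces off the walls at -2 and 11.
  step 6: 0 → 6
  step 7: 6 → 10
  step 8: 10 → 4
  step 9: 4 → -2
The second coordinate changes by -4 each step: at step 9 it is -24.

(-2, -24)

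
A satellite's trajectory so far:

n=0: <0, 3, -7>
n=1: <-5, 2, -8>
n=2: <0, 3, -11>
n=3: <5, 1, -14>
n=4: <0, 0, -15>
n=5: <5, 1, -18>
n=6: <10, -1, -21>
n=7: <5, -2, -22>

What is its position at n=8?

The moves between consecutive positions are <-5, -1, -1>, <+5, +1, -3>, <+5, -2, -3>, <-5, -1, -1>, <+5, +1, -3>, <+5, -2, -3>, <-5, -1, -1>; they repeat the 3-cycle [<-5, -1, -1>, <+5, +1, -3>, <+5, -2, -3>].
step 8: apply <+5, +1, -3> → <10, -1, -25>

<10, -1, -25>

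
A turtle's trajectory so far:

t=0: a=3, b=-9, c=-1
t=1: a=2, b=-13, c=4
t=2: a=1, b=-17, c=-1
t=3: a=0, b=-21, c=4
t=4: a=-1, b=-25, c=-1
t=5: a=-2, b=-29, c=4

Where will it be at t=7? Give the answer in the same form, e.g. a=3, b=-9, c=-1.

a=-4, b=-37, c=4

A: linear, -1 per step → -4 at step 7.
B: linear, -4 per step → -37 at step 7.
C: cycles through -1, 4 every 2 steps. Step 7 lands at position 1 of the cycle → 4.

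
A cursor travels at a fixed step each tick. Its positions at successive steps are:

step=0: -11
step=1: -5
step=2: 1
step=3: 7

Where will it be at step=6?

Each step adds +6 to the position.
step 4: 7 + 6 → 13
step 5: 13 + 6 → 19
step 6: 19 + 6 → 25

25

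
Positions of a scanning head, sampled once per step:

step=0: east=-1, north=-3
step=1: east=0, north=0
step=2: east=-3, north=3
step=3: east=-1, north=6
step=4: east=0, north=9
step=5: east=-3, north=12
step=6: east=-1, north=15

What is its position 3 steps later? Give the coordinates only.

east=-1, north=24

The east coordinate repeats the cycle [-1, 0, -3] with period 3; step 9 mod 3 = 0, giving -1.
The north coordinate changes by +3 each step, so at step 9 it is -3 + 9·(3) = 24.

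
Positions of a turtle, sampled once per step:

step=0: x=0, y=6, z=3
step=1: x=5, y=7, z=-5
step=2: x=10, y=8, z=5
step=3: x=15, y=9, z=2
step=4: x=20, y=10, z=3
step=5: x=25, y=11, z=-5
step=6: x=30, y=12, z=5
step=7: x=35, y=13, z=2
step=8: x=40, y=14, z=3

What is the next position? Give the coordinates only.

x=45, y=15, z=-5

X: linear, +5 per step → 45 at step 9.
Y: linear, +1 per step → 15 at step 9.
Z: cycles through 3, -5, 5, 2 every 4 steps. Step 9 lands at position 1 of the cycle → -5.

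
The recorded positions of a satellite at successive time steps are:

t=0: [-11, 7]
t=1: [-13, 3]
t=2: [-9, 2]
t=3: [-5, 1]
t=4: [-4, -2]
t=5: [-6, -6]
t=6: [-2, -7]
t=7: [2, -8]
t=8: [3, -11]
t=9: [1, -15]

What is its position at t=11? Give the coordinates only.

Step-to-step displacements: [-2, -4], [+4, -1], [+4, -1], [+1, -3], [-2, -4], [+4, -1], [+4, -1], [+1, -3], [-2, -4] — a repeating cycle of length 4.
step 10: apply [+4, -1] → [5, -16]
step 11: apply [+4, -1] → [9, -17]

[9, -17]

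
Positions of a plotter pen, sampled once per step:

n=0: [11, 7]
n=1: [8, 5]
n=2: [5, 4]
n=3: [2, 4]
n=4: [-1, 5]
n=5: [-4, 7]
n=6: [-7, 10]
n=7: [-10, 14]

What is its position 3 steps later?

Successive displacements: [-3, -2], [-3, -1], [-3, +0], [-3, +1], [-3, +2], [-3, +3], [-3, +4] — each changes by [+0, +1].
step 8: [-10, 14] + [-3, +5] → [-13, 19]
step 9: [-13, 19] + [-3, +6] → [-16, 25]
step 10: [-16, 25] + [-3, +7] → [-19, 32]

[-19, 32]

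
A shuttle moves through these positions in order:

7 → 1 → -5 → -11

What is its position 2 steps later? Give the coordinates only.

The position changes by -6 every step.
step 4: -11 − 6 → -17
step 5: -17 − 6 → -23

-23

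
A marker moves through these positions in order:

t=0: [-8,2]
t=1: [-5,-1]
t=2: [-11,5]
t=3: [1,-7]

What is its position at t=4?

The jumps are [+3,-3], [-6,+6], [+12,-12] — a geometric progression with ratio -2.
step 4: [1,-7] + [-24,+24] → [-23,17]

[-23,17]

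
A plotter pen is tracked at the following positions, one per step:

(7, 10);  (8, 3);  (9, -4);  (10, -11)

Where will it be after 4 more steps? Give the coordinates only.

The position changes by (+1, -7) every step.
step 4: (10, -11) + (+1, -7) → (11, -18)
step 5: (11, -18) + (+1, -7) → (12, -25)
step 6: (12, -25) + (+1, -7) → (13, -32)
step 7: (13, -32) + (+1, -7) → (14, -39)

(14, -39)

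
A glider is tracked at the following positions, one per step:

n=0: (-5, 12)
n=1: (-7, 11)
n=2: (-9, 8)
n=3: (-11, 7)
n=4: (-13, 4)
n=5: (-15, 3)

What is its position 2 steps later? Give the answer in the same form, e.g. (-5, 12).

Differencing gives (-2, -1), (-2, -3), (-2, -1), (-2, -3), (-2, -1). This is the pattern (-2, -1), (-2, -3) repeated.
step 6: apply (-2, -3) → (-17, 0)
step 7: apply (-2, -1) → (-19, -1)

(-19, -1)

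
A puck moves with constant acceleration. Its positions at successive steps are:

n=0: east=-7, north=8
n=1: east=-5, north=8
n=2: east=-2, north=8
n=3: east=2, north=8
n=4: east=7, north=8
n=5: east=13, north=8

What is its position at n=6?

Successive displacements: (+2,+0), (+3,+0), (+4,+0), (+5,+0), (+6,+0) — each changes by (+1,+0).
step 6: east=13, north=8 + (+7,+0) → east=20, north=8

east=20, north=8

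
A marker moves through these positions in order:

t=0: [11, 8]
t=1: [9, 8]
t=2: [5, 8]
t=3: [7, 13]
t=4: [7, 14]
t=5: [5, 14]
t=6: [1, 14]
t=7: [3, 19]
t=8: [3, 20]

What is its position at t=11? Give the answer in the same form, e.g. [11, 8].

[-1, 25]

Differencing gives [-2, +0], [-4, +0], [+2, +5], [+0, +1], [-2, +0], [-4, +0], [+2, +5], [+0, +1]. This is the pattern [-2, +0], [-4, +0], [+2, +5], [+0, +1] repeated.
step 9: apply [-2, +0] → [1, 20]
step 10: apply [-4, +0] → [-3, 20]
step 11: apply [+2, +5] → [-1, 25]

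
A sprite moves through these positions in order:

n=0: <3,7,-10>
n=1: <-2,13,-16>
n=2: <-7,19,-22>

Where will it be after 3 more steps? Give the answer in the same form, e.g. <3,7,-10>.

Each step adds <-5,+6,-6> to the position.
step 3: <-7,19,-22> + <-5,+6,-6> → <-12,25,-28>
step 4: <-12,25,-28> + <-5,+6,-6> → <-17,31,-34>
step 5: <-17,31,-34> + <-5,+6,-6> → <-22,37,-40>

<-22,37,-40>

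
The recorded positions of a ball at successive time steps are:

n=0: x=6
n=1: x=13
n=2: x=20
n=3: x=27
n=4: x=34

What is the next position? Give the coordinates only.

x=41

Each step adds +7 to the position.
step 5: 34 + 7 → x=41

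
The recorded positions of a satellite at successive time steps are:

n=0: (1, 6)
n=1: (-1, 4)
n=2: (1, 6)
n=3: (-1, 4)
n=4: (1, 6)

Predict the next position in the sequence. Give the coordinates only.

(-1, 4)

Consecutive displacements (-2, -2), (+2, +2), (-2, -2), (+2, +2) scale by a factor of -1 each step.
step 5: (1, 6) + (-2, -2) → (-1, 4)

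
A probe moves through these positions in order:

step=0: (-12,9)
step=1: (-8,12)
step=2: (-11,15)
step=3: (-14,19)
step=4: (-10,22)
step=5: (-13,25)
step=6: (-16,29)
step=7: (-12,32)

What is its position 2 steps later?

(-18,39)

Step-to-step displacements: (+4,+3), (-3,+3), (-3,+4), (+4,+3), (-3,+3), (-3,+4), (+4,+3) — a repeating cycle of length 3.
step 8: apply (-3,+3) → (-15,35)
step 9: apply (-3,+4) → (-18,39)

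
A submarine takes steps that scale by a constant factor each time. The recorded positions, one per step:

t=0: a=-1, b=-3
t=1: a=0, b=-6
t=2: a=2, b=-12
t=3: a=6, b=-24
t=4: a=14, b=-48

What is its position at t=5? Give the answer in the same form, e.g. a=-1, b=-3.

a=30, b=-96

Consecutive displacements (+1, -3), (+2, -6), (+4, -12), (+8, -24) scale by a factor of 2 each step.
step 5: a=14, b=-48 + (+16, -48) → a=30, b=-96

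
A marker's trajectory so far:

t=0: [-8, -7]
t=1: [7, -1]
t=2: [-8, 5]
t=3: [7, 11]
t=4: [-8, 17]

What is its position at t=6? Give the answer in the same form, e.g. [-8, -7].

[-8, 29]

First: cycles through -8, 7 every 2 steps. Step 6 lands at position 0 of the cycle → -8.
Second: linear, +6 per step → 29 at step 6.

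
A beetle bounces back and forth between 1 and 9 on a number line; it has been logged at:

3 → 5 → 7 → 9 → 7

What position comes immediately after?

The value travels 2 per step and bounces off the walls at 1 and 9.
  step 5: 7 → 5

5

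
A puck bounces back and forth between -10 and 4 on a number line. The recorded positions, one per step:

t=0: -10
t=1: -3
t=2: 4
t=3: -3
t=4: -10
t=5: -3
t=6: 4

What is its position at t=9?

The value reflects between -10 and 4, moving 7 per step.
  step 7: 4 → -3
  step 8: -3 → -10
  step 9: -10 → -3

-3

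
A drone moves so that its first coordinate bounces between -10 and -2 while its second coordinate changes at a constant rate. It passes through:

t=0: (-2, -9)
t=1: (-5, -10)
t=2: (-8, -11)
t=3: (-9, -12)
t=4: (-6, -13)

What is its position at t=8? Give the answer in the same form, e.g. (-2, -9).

(-10, -17)

The first coordinate travels 3 per step and bounces off the walls at -10 and -2.
  step 5: -6 → -3
  step 6: -3 → -4
  step 7: -4 → -7
  step 8: -7 → -10
The second coordinate changes by -1 each step: at step 8 it is -17.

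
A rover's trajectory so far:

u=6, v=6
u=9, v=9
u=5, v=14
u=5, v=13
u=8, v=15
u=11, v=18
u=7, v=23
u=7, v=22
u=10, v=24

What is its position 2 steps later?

Differencing gives (+3,+3), (-4,+5), (+0,-1), (+3,+2), (+3,+3), (-4,+5), (+0,-1), (+3,+2). This is the pattern (+3,+3), (-4,+5), (+0,-1), (+3,+2) repeated.
step 9: apply (+3,+3) → u=13, v=27
step 10: apply (-4,+5) → u=9, v=32

u=9, v=32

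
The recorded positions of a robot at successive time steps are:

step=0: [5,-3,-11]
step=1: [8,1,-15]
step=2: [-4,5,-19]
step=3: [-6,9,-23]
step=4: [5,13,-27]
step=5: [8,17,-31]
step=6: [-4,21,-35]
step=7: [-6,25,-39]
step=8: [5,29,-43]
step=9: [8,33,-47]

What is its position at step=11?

[-6,41,-55]

First: cycles through 5, 8, -4, -6 every 4 steps. Step 11 lands at position 3 of the cycle → -6.
Second: linear, +4 per step → 41 at step 11.
Third: linear, -4 per step → -55 at step 11.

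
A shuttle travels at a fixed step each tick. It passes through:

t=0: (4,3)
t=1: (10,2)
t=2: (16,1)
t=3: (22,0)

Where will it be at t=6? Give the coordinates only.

(40,-3)

Constant displacement of (+6,-1) per step.
step 4: (22,0) + (+6,-1) → (28,-1)
step 5: (28,-1) + (+6,-1) → (34,-2)
step 6: (34,-2) + (+6,-1) → (40,-3)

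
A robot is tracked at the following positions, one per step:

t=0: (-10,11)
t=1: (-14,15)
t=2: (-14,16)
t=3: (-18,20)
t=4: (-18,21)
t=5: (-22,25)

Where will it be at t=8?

(-26,31)

Differencing gives (-4,+4), (+0,+1), (-4,+4), (+0,+1), (-4,+4). This is the pattern (-4,+4), (+0,+1) repeated.
step 6: apply (+0,+1) → (-22,26)
step 7: apply (-4,+4) → (-26,30)
step 8: apply (+0,+1) → (-26,31)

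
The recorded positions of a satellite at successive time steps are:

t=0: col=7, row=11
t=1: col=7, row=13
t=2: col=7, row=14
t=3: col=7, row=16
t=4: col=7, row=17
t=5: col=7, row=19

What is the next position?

The moves between consecutive positions are (+0, +2), (+0, +1), (+0, +2), (+0, +1), (+0, +2); they repeat the 2-cycle [(+0, +2), (+0, +1)].
step 6: apply (+0, +1) → col=7, row=20

col=7, row=20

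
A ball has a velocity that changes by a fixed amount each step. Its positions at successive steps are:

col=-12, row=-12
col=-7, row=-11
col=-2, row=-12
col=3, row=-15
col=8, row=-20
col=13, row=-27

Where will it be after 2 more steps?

col=23, row=-47

Successive displacements: (+5, +1), (+5, -1), (+5, -3), (+5, -5), (+5, -7) — each changes by (+0, -2).
step 6: col=13, row=-27 + (+5, -9) → col=18, row=-36
step 7: col=18, row=-36 + (+5, -11) → col=23, row=-47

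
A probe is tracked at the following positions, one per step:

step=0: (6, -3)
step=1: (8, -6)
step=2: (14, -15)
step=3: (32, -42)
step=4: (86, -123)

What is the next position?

(248, -366)

The jumps are (+2, -3), (+6, -9), (+18, -27), (+54, -81) — a geometric progression with ratio 3.
step 5: (86, -123) + (+162, -243) → (248, -366)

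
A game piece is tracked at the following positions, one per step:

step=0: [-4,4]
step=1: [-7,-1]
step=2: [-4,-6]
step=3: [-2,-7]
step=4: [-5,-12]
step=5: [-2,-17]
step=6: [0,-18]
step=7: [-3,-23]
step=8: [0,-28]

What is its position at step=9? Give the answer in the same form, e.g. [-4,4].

[2,-29]

Differencing gives [-3,-5], [+3,-5], [+2,-1], [-3,-5], [+3,-5], [+2,-1], [-3,-5], [+3,-5]. This is the pattern [-3,-5], [+3,-5], [+2,-1] repeated.
step 9: apply [+2,-1] → [2,-29]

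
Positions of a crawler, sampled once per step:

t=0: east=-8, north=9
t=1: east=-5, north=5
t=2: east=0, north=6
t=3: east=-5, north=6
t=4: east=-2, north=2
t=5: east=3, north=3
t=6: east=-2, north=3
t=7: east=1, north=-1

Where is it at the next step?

east=6, north=0

The moves between consecutive positions are (+3, -4), (+5, +1), (-5, +0), (+3, -4), (+5, +1), (-5, +0), (+3, -4); they repeat the 3-cycle [(+3, -4), (+5, +1), (-5, +0)].
step 8: apply (+5, +1) → east=6, north=0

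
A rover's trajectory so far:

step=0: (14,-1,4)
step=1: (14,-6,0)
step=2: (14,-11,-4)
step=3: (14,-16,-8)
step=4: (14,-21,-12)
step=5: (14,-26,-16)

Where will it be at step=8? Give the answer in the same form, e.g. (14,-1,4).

(14,-41,-28)

The position changes by (+0,-5,-4) every step.
step 6: (14,-26,-16) + (+0,-5,-4) → (14,-31,-20)
step 7: (14,-31,-20) + (+0,-5,-4) → (14,-36,-24)
step 8: (14,-36,-24) + (+0,-5,-4) → (14,-41,-28)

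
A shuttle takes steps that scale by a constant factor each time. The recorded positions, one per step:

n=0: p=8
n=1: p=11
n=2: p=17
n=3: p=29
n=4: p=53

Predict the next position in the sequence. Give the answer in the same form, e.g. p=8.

Consecutive displacements +3, +6, +12, +24 scale by a factor of 2 each step.
step 5: 53 + 48 → p=101

p=101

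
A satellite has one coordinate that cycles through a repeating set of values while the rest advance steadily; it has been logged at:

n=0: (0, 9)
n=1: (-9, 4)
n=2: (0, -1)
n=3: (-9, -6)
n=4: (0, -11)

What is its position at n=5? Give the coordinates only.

First: cycles through 0, -9 every 2 steps. Step 5 lands at position 1 of the cycle → -9.
Second: linear, -5 per step → -16 at step 5.

(-9, -16)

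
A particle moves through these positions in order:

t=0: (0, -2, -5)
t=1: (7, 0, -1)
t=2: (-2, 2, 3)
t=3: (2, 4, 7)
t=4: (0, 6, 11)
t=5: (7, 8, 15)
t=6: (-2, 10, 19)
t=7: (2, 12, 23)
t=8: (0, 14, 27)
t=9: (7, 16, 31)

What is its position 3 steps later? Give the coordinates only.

The first coordinate repeats the cycle [0, 7, -2, 2] with period 4; step 12 mod 4 = 0, giving 0.
The second coordinate changes by +2 each step, so at step 12 it is -2 + 12·(2) = 22.
The third coordinate changes by +4 each step, so at step 12 it is -5 + 12·(4) = 43.

(0, 22, 43)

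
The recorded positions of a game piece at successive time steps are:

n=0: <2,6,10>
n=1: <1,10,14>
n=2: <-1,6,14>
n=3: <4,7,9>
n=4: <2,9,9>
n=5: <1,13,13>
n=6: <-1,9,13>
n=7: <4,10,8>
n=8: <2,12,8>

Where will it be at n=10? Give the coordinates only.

The moves between consecutive positions are <-1,+4,+4>, <-2,-4,+0>, <+5,+1,-5>, <-2,+2,+0>, <-1,+4,+4>, <-2,-4,+0>, <+5,+1,-5>, <-2,+2,+0>; they repeat the 4-cycle [<-1,+4,+4>, <-2,-4,+0>, <+5,+1,-5>, <-2,+2,+0>].
step 9: apply <-1,+4,+4> → <1,16,12>
step 10: apply <-2,-4,+0> → <-1,12,12>

<-1,12,12>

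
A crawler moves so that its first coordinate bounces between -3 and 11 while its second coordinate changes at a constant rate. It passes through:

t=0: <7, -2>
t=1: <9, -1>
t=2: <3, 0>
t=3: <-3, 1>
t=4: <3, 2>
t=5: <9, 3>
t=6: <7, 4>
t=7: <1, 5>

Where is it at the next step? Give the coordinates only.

<-1, 6>

The first coordinate travels 6 per step and bounces off the walls at -3 and 11.
  step 8: 1 → -1
The second coordinate changes by +1 each step: at step 8 it is 6.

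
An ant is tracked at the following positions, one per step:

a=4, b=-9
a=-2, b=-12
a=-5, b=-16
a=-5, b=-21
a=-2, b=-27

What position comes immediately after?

a=4, b=-34

Successive displacements: (-6, -3), (-3, -4), (+0, -5), (+3, -6) — each changes by (+3, -1).
step 5: a=-2, b=-27 + (+6, -7) → a=4, b=-34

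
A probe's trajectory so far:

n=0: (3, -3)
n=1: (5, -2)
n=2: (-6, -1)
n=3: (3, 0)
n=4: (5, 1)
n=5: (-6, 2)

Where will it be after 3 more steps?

The first coordinate repeats the cycle [3, 5, -6] with period 3; step 8 mod 3 = 2, giving -6.
The second coordinate changes by +1 each step, so at step 8 it is -3 + 8·(1) = 5.

(-6, 5)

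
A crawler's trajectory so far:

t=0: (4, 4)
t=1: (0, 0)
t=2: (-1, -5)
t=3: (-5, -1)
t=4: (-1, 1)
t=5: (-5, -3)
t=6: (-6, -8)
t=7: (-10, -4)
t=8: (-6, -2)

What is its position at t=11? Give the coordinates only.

Differencing gives (-4, -4), (-1, -5), (-4, +4), (+4, +2), (-4, -4), (-1, -5), (-4, +4), (+4, +2). This is the pattern (-4, -4), (-1, -5), (-4, +4), (+4, +2) repeated.
step 9: apply (-4, -4) → (-10, -6)
step 10: apply (-1, -5) → (-11, -11)
step 11: apply (-4, +4) → (-15, -7)

(-15, -7)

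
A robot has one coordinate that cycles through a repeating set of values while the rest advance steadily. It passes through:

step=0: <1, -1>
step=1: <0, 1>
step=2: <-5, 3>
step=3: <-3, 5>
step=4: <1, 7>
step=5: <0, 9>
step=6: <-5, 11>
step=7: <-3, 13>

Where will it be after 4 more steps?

First: cycles through 1, 0, -5, -3 every 4 steps. Step 11 lands at position 3 of the cycle → -3.
Second: linear, +2 per step → 21 at step 11.

<-3, 21>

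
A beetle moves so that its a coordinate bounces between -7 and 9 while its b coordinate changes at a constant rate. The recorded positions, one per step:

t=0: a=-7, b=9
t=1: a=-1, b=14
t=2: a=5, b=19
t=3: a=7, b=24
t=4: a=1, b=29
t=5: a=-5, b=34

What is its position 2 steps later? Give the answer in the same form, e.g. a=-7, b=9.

The a coordinate reflects between -7 and 9, moving 6 per step.
  step 6: -5 → -3
  step 7: -3 → 3
The b coordinate changes by +5 each step: at step 7 it is 44.

a=3, b=44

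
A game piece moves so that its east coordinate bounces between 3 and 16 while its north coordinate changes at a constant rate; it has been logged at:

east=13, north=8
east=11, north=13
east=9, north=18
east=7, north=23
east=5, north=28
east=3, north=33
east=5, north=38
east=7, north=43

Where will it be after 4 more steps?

The east coordinate travels 2 per step and bounces off the walls at 3 and 16.
  step 8: 7 → 9
  step 9: 9 → 11
  step 10: 11 → 13
  step 11: 13 → 15
The north coordinate changes by +5 each step: at step 11 it is 63.

east=15, north=63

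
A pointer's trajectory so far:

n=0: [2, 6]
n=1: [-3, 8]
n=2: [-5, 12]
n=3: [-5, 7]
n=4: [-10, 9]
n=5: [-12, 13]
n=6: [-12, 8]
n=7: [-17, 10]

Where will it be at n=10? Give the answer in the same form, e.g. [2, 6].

Step-to-step displacements: [-5, +2], [-2, +4], [+0, -5], [-5, +2], [-2, +4], [+0, -5], [-5, +2] — a repeating cycle of length 3.
step 8: apply [-2, +4] → [-19, 14]
step 9: apply [+0, -5] → [-19, 9]
step 10: apply [-5, +2] → [-24, 11]

[-24, 11]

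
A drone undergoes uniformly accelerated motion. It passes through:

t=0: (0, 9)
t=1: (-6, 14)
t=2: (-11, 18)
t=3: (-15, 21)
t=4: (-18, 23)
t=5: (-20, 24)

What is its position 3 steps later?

(-20, 21)

First differences are (-6, +5), (-5, +4), (-4, +3), (-3, +2), (-2, +1); their common second difference is (+1, -1) (constant acceleration).
step 6: (-20, 24) + (-1, +0) → (-21, 24)
step 7: (-21, 24) + (+0, -1) → (-21, 23)
step 8: (-21, 23) + (+1, -2) → (-20, 21)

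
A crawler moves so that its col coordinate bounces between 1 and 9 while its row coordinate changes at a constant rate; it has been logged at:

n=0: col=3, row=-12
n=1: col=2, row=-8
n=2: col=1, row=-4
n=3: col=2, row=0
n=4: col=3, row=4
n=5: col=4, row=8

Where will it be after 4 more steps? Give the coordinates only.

The col coordinate travels 1 per step and bounces off the walls at 1 and 9.
  step 6: 4 → 5
  step 7: 5 → 6
  step 8: 6 → 7
  step 9: 7 → 8
The row coordinate changes by +4 each step: at step 9 it is 24.

col=8, row=24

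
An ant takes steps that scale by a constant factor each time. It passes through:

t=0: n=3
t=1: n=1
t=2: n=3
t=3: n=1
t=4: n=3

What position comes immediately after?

n=1

Consecutive displacements -2, +2, -2, +2 scale by a factor of -1 each step.
step 5: 3 − 2 → n=1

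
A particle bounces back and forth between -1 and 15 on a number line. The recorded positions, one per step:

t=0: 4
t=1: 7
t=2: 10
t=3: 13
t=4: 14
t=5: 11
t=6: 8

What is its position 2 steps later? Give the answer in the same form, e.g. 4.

2

The value reflects between -1 and 15, moving 3 per step.
  step 7: 8 → 5
  step 8: 5 → 2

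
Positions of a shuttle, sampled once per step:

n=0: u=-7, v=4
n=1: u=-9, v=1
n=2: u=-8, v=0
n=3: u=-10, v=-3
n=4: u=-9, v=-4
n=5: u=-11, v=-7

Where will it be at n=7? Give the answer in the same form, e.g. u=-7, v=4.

u=-12, v=-11

Step-to-step displacements: (-2,-3), (+1,-1), (-2,-3), (+1,-1), (-2,-3) — a repeating cycle of length 2.
step 6: apply (+1,-1) → u=-10, v=-8
step 7: apply (-2,-3) → u=-12, v=-11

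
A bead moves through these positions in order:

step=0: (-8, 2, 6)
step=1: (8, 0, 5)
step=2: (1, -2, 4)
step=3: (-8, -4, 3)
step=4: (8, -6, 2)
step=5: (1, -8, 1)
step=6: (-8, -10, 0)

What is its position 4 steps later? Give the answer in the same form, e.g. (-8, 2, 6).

The first coordinate repeats the cycle [-8, 8, 1] with period 3; step 10 mod 3 = 1, giving 8.
The second coordinate changes by -2 each step, so at step 10 it is 2 + 10·(-2) = -18.
The third coordinate changes by -1 each step, so at step 10 it is 6 + 10·(-1) = -4.

(8, -18, -4)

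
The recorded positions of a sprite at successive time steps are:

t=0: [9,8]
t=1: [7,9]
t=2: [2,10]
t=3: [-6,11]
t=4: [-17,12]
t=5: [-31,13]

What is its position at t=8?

[-91,16]

Successive displacements: [-2,+1], [-5,+1], [-8,+1], [-11,+1], [-14,+1] — each changes by [-3,+0].
step 6: [-31,13] + [-17,+1] → [-48,14]
step 7: [-48,14] + [-20,+1] → [-68,15]
step 8: [-68,15] + [-23,+1] → [-91,16]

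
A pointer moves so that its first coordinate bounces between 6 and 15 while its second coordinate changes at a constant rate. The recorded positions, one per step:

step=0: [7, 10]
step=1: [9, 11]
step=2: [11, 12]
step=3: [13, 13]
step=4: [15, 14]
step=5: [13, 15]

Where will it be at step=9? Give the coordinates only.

The first coordinate reflects between 6 and 15, moving 2 per step.
  step 6: 13 → 11
  step 7: 11 → 9
  step 8: 9 → 7
  step 9: 7 → 7
The second coordinate changes by +1 each step: at step 9 it is 19.

[7, 19]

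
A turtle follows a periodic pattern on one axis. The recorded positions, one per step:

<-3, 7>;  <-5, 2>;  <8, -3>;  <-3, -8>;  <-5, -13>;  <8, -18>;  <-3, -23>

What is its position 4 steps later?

<-5, -43>

The first coordinate repeats the cycle [-3, -5, 8] with period 3; step 10 mod 3 = 1, giving -5.
The second coordinate changes by -5 each step, so at step 10 it is 7 + 10·(-5) = -43.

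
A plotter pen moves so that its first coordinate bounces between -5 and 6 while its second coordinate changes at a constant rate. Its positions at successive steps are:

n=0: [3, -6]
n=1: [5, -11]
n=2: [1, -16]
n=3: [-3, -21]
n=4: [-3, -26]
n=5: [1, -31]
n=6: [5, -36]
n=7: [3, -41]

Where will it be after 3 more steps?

The first coordinate travels 4 per step and bounces off the walls at -5 and 6.
  step 8: 3 → -1
  step 9: -1 → -5
  step 10: -5 → -1
The second coordinate changes by -5 each step: at step 10 it is -56.

[-1, -56]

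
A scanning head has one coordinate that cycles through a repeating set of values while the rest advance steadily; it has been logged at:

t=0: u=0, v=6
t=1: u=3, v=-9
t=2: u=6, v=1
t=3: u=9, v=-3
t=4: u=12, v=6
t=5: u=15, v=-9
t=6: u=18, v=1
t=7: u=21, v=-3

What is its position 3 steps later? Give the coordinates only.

u=30, v=1

U: linear, +3 per step → 30 at step 10.
V: cycles through 6, -9, 1, -3 every 4 steps. Step 10 lands at position 2 of the cycle → 1.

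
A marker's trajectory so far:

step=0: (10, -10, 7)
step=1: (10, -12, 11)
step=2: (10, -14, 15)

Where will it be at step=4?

(10, -18, 23)

The position changes by (+0, -2, +4) every step.
step 3: (10, -14, 15) + (+0, -2, +4) → (10, -16, 19)
step 4: (10, -16, 19) + (+0, -2, +4) → (10, -18, 23)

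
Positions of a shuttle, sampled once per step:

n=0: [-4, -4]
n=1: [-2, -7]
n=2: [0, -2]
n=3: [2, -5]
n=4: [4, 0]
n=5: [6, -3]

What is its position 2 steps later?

Step-to-step displacements: [+2, -3], [+2, +5], [+2, -3], [+2, +5], [+2, -3] — a repeating cycle of length 2.
step 6: apply [+2, +5] → [8, 2]
step 7: apply [+2, -3] → [10, -1]

[10, -1]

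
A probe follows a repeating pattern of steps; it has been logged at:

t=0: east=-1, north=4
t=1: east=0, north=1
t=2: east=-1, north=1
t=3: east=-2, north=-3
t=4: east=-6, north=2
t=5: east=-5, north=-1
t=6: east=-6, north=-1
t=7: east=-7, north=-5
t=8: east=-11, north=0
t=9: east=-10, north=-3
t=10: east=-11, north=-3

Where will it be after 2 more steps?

The moves between consecutive positions are (+1, -3), (-1, +0), (-1, -4), (-4, +5), (+1, -3), (-1, +0), (-1, -4), (-4, +5), (+1, -3), (-1, +0); they repeat the 4-cycle [(+1, -3), (-1, +0), (-1, -4), (-4, +5)].
step 11: apply (-1, -4) → east=-12, north=-7
step 12: apply (-4, +5) → east=-16, north=-2

east=-16, north=-2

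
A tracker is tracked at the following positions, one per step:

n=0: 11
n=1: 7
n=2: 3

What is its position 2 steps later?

-5

Constant displacement of -4 per step.
step 3: 3 − 4 → -1
step 4: -1 − 4 → -5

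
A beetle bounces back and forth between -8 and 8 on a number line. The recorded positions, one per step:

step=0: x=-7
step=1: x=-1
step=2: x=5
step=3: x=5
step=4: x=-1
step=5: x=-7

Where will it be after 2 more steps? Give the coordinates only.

x=3

The value reflects between -8 and 8, moving 6 per step.
  step 6: -7 → -3
  step 7: -3 → 3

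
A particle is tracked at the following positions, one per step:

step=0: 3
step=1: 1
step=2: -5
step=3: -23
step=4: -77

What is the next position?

Consecutive displacements -2, -6, -18, -54 scale by a factor of 3 each step.
step 5: -77 − 162 → -239

-239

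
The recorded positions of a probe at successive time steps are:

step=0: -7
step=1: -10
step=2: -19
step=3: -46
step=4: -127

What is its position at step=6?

-1099

Consecutive displacements -3, -9, -27, -81 scale by a factor of 3 each step.
step 5: -127 − 243 → -370
step 6: -370 − 729 → -1099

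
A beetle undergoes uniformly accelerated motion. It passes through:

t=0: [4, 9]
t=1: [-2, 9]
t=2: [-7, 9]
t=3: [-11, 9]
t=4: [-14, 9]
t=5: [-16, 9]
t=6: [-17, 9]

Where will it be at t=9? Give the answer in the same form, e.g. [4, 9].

[-14, 9]

First differences are [-6, +0], [-5, +0], [-4, +0], [-3, +0], [-2, +0], [-1, +0]; their common second difference is [+1, +0] (constant acceleration).
step 7: [-17, 9] + [+0, +0] → [-17, 9]
step 8: [-17, 9] + [+1, +0] → [-16, 9]
step 9: [-16, 9] + [+2, +0] → [-14, 9]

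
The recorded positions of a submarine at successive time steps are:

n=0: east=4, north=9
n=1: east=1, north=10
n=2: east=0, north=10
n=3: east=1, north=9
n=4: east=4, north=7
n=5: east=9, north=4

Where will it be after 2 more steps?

Successive displacements: (-3,+1), (-1,+0), (+1,-1), (+3,-2), (+5,-3) — each changes by (+2,-1).
step 6: east=9, north=4 + (+7,-4) → east=16, north=0
step 7: east=16, north=0 + (+9,-5) → east=25, north=-5

east=25, north=-5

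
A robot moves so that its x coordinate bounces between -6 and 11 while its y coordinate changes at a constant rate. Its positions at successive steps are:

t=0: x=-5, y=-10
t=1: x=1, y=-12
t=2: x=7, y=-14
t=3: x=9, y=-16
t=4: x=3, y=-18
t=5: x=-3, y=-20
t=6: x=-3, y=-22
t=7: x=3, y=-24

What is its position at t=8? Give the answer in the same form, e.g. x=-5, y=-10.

The x coordinate travels 6 per step and bounces off the walls at -6 and 11.
  step 8: 3 → 9
The y coordinate changes by -2 each step: at step 8 it is -26.

x=9, y=-26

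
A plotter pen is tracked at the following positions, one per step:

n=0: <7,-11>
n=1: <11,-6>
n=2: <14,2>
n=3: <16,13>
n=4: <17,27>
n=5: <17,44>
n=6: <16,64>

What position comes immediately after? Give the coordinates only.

Successive displacements: <+4,+5>, <+3,+8>, <+2,+11>, <+1,+14>, <+0,+17>, <-1,+20> — each changes by <-1,+3>.
step 7: <16,64> + <-2,+23> → <14,87>

<14,87>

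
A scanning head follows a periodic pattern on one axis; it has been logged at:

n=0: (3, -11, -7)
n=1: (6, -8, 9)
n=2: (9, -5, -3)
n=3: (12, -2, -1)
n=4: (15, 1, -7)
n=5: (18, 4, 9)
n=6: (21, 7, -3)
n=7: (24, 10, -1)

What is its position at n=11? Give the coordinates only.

The first coordinate changes by +3 each step, so at step 11 it is 3 + 11·(3) = 36.
The second coordinate changes by +3 each step, so at step 11 it is -11 + 11·(3) = 22.
The third coordinate repeats the cycle [-7, 9, -3, -1] with period 4; step 11 mod 4 = 3, giving -1.

(36, 22, -1)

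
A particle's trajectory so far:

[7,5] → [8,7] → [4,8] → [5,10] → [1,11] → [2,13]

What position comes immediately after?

[-2,14]

Step-to-step displacements: [+1,+2], [-4,+1], [+1,+2], [-4,+1], [+1,+2] — a repeating cycle of length 2.
step 6: apply [-4,+1] → [-2,14]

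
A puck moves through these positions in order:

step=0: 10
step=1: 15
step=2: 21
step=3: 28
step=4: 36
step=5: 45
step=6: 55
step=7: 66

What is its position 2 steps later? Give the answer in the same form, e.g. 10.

91

Taking differences between consecutive positions: +5, +6, +7, +8, +9, +10, +11. These grow by +1 each step.
step 8: 66 + 12 → 78
step 9: 78 + 13 → 91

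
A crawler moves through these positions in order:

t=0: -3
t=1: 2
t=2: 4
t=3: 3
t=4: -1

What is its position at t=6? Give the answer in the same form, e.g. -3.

-18

Successive displacements: +5, +2, -1, -4 — each changes by -3.
step 5: -1 − 7 → -8
step 6: -8 − 10 → -18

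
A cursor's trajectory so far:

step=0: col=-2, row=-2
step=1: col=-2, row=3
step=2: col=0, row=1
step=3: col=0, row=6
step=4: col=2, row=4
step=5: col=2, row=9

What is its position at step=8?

col=6, row=10

Step-to-step displacements: (+0, +5), (+2, -2), (+0, +5), (+2, -2), (+0, +5) — a repeating cycle of length 2.
step 6: apply (+2, -2) → col=4, row=7
step 7: apply (+0, +5) → col=4, row=12
step 8: apply (+2, -2) → col=6, row=10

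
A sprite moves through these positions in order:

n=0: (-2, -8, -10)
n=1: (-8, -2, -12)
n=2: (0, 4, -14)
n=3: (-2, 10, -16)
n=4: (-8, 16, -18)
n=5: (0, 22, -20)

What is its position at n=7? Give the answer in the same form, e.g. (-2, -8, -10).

First: cycles through -2, -8, 0 every 3 steps. Step 7 lands at position 1 of the cycle → -8.
Second: linear, +6 per step → 34 at step 7.
Third: linear, -2 per step → -24 at step 7.

(-8, 34, -24)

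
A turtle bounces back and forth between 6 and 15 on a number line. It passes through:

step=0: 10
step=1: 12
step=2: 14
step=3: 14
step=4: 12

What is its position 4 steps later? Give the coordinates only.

The value reflects between 6 and 15, moving 2 per step.
  step 5: 12 → 10
  step 6: 10 → 8
  step 7: 8 → 6
  step 8: 6 → 8

8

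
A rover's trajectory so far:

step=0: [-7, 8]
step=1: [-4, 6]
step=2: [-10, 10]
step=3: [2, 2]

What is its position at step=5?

Step-to-step displacements: [+3, -2], [-6, +4], [+12, -8]; each is -2× the previous.
step 4: [2, 2] + [-24, +16] → [-22, 18]
step 5: [-22, 18] + [+48, -32] → [26, -14]

[26, -14]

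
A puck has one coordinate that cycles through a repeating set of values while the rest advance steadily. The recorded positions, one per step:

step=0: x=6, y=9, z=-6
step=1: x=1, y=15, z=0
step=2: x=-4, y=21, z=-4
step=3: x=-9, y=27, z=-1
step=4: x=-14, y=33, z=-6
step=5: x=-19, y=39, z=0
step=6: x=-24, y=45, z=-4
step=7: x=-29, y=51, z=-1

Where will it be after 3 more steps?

The x coordinate changes by -5 each step, so at step 10 it is 6 + 10·(-5) = -44.
The y coordinate changes by +6 each step, so at step 10 it is 9 + 10·(6) = 69.
The z coordinate repeats the cycle [-6, 0, -4, -1] with period 4; step 10 mod 4 = 2, giving -4.

x=-44, y=69, z=-4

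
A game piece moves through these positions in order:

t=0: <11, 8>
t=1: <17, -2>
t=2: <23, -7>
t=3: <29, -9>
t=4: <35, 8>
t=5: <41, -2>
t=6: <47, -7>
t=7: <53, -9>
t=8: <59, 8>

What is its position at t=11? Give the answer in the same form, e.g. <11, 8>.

The first coordinate changes by +6 each step, so at step 11 it is 11 + 11·(6) = 77.
The second coordinate repeats the cycle [8, -2, -7, -9] with period 4; step 11 mod 4 = 3, giving -9.

<77, -9>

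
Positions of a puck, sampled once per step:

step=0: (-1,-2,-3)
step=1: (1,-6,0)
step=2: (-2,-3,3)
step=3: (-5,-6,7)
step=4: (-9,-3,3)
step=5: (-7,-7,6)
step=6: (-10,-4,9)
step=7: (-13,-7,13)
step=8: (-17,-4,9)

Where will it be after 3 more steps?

The moves between consecutive positions are (+2,-4,+3), (-3,+3,+3), (-3,-3,+4), (-4,+3,-4), (+2,-4,+3), (-3,+3,+3), (-3,-3,+4), (-4,+3,-4); they repeat the 4-cycle [(+2,-4,+3), (-3,+3,+3), (-3,-3,+4), (-4,+3,-4)].
step 9: apply (+2,-4,+3) → (-15,-8,12)
step 10: apply (-3,+3,+3) → (-18,-5,15)
step 11: apply (-3,-3,+4) → (-21,-8,19)

(-21,-8,19)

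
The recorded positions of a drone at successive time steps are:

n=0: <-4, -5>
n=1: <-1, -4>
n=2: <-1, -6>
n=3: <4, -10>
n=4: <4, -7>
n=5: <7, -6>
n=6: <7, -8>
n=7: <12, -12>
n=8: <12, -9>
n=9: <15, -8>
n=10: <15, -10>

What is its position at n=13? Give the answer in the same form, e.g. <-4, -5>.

The moves between consecutive positions are <+3, +1>, <+0, -2>, <+5, -4>, <+0, +3>, <+3, +1>, <+0, -2>, <+5, -4>, <+0, +3>, <+3, +1>, <+0, -2>; they repeat the 4-cycle [<+3, +1>, <+0, -2>, <+5, -4>, <+0, +3>].
step 11: apply <+5, -4> → <20, -14>
step 12: apply <+0, +3> → <20, -11>
step 13: apply <+3, +1> → <23, -10>

<23, -10>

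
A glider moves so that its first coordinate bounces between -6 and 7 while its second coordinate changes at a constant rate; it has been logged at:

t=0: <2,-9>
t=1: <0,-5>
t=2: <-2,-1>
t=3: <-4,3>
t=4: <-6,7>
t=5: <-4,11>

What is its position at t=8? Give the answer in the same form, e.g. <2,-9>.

The first coordinate reflects between -6 and 7, moving 2 per step.
  step 6: -4 → -2
  step 7: -2 → 0
  step 8: 0 → 2
The second coordinate changes by +4 each step: at step 8 it is 23.

<2,23>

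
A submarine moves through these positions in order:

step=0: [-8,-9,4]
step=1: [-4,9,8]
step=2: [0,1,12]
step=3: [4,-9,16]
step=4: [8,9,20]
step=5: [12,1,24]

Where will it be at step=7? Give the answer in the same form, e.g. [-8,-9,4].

First: linear, +4 per step → 20 at step 7.
Second: cycles through -9, 9, 1 every 3 steps. Step 7 lands at position 1 of the cycle → 9.
Third: linear, +4 per step → 32 at step 7.

[20,9,32]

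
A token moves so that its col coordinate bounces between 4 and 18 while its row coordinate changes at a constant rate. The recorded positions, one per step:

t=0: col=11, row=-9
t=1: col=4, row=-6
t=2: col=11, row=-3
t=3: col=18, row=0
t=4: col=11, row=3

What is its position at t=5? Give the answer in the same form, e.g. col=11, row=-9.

The col coordinate travels 7 per step and bounces off the walls at 4 and 18.
  step 5: 11 → 4
The row coordinate changes by +3 each step: at step 5 it is 6.

col=4, row=6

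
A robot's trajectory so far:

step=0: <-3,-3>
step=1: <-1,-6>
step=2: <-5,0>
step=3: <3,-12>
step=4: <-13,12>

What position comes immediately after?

The jumps are <+2,-3>, <-4,+6>, <+8,-12>, <-16,+24> — a geometric progression with ratio -2.
step 5: <-13,12> + <+32,-48> → <19,-36>

<19,-36>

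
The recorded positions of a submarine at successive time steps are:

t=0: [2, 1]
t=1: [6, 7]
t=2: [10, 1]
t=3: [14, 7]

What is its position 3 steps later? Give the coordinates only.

[26, 1]

The first coordinate changes by +4 each step, so at step 6 it is 2 + 6·(4) = 26.
The second coordinate repeats the cycle [1, 7] with period 2; step 6 mod 2 = 0, giving 1.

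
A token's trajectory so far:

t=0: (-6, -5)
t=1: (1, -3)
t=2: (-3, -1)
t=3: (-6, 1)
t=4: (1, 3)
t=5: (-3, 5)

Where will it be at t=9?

(-6, 13)

The first coordinate repeats the cycle [-6, 1, -3] with period 3; step 9 mod 3 = 0, giving -6.
The second coordinate changes by +2 each step, so at step 9 it is -5 + 9·(2) = 13.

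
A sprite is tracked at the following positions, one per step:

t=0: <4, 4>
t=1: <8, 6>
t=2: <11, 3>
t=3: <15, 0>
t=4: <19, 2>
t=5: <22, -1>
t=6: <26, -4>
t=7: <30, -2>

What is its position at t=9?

<37, -8>

Step-to-step displacements: <+4, +2>, <+3, -3>, <+4, -3>, <+4, +2>, <+3, -3>, <+4, -3>, <+4, +2> — a repeating cycle of length 3.
step 8: apply <+3, -3> → <33, -5>
step 9: apply <+4, -3> → <37, -8>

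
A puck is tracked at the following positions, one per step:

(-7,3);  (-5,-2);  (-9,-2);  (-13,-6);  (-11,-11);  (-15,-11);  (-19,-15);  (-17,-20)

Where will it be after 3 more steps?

The moves between consecutive positions are (+2,-5), (-4,+0), (-4,-4), (+2,-5), (-4,+0), (-4,-4), (+2,-5); they repeat the 3-cycle [(+2,-5), (-4,+0), (-4,-4)].
step 8: apply (-4,+0) → (-21,-20)
step 9: apply (-4,-4) → (-25,-24)
step 10: apply (+2,-5) → (-23,-29)

(-23,-29)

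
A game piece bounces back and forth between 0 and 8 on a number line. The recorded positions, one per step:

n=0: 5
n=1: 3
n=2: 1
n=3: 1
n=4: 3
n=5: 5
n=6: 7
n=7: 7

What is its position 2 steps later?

The value travels 2 per step and bounces off the walls at 0 and 8.
  step 8: 7 → 5
  step 9: 5 → 3

3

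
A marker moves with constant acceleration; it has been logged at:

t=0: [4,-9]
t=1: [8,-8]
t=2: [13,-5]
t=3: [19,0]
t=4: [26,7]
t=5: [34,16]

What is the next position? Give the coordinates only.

[43,27]

Successive displacements: [+4,+1], [+5,+3], [+6,+5], [+7,+7], [+8,+9] — each changes by [+1,+2].
step 6: [34,16] + [+9,+11] → [43,27]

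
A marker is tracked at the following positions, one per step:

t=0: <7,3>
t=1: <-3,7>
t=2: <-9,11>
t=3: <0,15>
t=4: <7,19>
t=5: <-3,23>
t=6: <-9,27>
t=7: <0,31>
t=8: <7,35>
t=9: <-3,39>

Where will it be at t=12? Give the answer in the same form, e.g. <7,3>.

The first coordinate repeats the cycle [7, -3, -9, 0] with period 4; step 12 mod 4 = 0, giving 7.
The second coordinate changes by +4 each step, so at step 12 it is 3 + 12·(4) = 51.

<7,51>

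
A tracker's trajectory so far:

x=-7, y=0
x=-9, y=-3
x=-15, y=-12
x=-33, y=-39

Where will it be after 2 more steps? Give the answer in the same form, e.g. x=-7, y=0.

Consecutive displacements (-2,-3), (-6,-9), (-18,-27) scale by a factor of 3 each step.
step 4: x=-33, y=-39 + (-54,-81) → x=-87, y=-120
step 5: x=-87, y=-120 + (-162,-243) → x=-249, y=-363

x=-249, y=-363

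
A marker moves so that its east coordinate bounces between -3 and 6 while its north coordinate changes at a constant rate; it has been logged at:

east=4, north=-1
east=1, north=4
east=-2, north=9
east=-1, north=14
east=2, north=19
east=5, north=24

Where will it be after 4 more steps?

east=-1, north=44

The east coordinate reflects between -3 and 6, moving 3 per step.
  step 6: 5 → 4
  step 7: 4 → 1
  step 8: 1 → -2
  step 9: -2 → -1
The north coordinate changes by +5 each step: at step 9 it is 44.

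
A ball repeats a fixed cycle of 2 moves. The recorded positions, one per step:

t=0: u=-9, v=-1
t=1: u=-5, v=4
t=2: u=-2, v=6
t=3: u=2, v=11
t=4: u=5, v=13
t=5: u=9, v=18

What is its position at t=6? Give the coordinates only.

u=12, v=20

The moves between consecutive positions are (+4, +5), (+3, +2), (+4, +5), (+3, +2), (+4, +5); they repeat the 2-cycle [(+4, +5), (+3, +2)].
step 6: apply (+3, +2) → u=12, v=20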